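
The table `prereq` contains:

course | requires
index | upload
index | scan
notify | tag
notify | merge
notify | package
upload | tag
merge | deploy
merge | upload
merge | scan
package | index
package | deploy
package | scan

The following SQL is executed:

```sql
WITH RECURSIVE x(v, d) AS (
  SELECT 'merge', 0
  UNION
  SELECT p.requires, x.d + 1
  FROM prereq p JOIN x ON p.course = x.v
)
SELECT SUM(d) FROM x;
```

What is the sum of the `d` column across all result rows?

Base: (merge, d=0).
Iteration 1: edges from {merge} -> (deploy, d=1), (scan, d=1), (upload, d=1).
Iteration 2: edges from {deploy,scan,upload} -> (tag, d=2).
Iteration 3: no outgoing edges from {tag}; recursion stops.
SUM(d) = 0 + 1 + 1 + 1 + 2 = 5.

5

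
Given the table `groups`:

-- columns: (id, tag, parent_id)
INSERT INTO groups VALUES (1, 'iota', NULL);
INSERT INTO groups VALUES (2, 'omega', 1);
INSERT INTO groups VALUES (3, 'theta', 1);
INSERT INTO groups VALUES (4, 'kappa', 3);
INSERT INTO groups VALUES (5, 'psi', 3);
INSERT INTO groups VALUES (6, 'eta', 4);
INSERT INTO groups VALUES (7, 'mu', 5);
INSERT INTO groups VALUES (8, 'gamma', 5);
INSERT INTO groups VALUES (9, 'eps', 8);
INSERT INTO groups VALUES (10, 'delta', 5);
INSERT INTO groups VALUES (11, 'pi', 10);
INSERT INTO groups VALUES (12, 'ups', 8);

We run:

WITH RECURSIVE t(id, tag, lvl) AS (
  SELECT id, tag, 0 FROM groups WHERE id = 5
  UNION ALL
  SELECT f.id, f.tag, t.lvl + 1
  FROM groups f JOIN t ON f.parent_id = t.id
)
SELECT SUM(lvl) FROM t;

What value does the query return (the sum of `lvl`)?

9

Base: id=5 (psi) at lvl 0.
Iteration 1: rows with parent_id in {5} -> mu (id 7, lvl 1), gamma (id 8, lvl 1), delta (id 10, lvl 1).
Iteration 2: rows with parent_id in {7,8,10} -> eps (id 9, lvl 2), pi (id 11, lvl 2), ups (id 12, lvl 2).
Iteration 3: no rows with parent_id in {9,11,12}; recursion stops.
SUM(lvl) = 0 + 1 + 1 + 1 + 2 + 2 + 2 = 9.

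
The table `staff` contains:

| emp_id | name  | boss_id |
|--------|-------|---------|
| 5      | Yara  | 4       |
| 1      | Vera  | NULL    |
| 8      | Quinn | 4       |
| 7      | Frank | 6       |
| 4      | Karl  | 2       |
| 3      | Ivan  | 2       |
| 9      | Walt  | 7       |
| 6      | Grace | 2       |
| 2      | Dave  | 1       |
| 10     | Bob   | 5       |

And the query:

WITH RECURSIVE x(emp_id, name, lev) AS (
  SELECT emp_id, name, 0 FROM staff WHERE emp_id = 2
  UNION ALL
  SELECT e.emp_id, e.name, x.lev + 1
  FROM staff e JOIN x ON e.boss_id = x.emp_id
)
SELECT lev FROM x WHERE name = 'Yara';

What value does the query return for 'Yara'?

2

Base: emp_id=2 (Dave) at lev 0.
Iteration 1: rows with boss_id in {2} -> Ivan (id 3, lev 1), Karl (id 4, lev 1), Grace (id 6, lev 1).
Iteration 2: rows with boss_id in {3,4,6} -> Yara (id 5, lev 2), Frank (id 7, lev 2), Quinn (id 8, lev 2).
Iteration 3: rows with boss_id in {5,7,8} -> Walt (id 9, lev 3), Bob (id 10, lev 3).
Iteration 4: no rows with boss_id in {9,10}; recursion stops.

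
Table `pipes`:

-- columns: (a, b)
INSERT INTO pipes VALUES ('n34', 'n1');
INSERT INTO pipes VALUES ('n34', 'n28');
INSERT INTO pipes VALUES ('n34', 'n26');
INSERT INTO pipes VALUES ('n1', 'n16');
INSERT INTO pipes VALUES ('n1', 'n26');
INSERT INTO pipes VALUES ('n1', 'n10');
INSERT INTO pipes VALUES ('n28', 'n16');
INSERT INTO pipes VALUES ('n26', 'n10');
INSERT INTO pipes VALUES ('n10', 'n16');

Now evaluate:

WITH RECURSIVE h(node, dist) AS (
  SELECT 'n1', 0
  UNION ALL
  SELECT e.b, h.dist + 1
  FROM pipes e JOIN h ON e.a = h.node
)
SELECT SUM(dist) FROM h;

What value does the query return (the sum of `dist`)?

10

Base: (n1, dist=0).
Iteration 1: edges from {n1} -> (n10, dist=1), (n16, dist=1), (n26, dist=1).
Iteration 2: edges from {n10,n16,n26} -> (n10, dist=2), (n16, dist=2).
Iteration 3: edges from {n10,n16} -> (n16, dist=3).
Iteration 4: no outgoing edges from {n16}; recursion stops.
SUM(dist) = 0 + 1 + 1 + 1 + 2 + 2 + 3 = 10.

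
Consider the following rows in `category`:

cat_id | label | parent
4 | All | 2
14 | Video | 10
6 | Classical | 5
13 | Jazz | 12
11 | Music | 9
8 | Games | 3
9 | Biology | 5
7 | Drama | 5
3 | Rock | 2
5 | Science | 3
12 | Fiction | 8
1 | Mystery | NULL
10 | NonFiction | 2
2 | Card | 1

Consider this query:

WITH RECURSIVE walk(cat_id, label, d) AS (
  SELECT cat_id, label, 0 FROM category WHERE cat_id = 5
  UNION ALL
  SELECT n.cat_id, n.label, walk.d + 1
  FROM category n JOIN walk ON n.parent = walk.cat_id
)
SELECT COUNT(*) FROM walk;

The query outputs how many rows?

5

Base: cat_id=5 (Science) at d 0.
Iteration 1: rows with parent in {5} -> Classical (id 6, d 1), Drama (id 7, d 1), Biology (id 9, d 1).
Iteration 2: rows with parent in {6,7,9} -> Music (id 11, d 2).
Iteration 3: no rows with parent in {11}; recursion stops.
Total rows emitted: 5.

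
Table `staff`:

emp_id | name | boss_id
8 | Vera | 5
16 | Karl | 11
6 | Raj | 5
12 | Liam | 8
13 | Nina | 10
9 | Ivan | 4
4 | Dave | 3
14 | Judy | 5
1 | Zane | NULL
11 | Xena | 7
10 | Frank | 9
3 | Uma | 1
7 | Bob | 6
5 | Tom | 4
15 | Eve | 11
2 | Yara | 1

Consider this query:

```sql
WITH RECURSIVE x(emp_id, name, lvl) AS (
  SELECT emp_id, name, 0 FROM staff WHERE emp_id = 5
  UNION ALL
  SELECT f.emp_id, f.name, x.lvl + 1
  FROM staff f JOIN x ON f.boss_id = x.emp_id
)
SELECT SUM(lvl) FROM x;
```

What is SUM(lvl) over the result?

Base: emp_id=5 (Tom) at lvl 0.
Iteration 1: rows with boss_id in {5} -> Raj (id 6, lvl 1), Vera (id 8, lvl 1), Judy (id 14, lvl 1).
Iteration 2: rows with boss_id in {6,8,14} -> Bob (id 7, lvl 2), Liam (id 12, lvl 2).
Iteration 3: rows with boss_id in {7,12} -> Xena (id 11, lvl 3).
Iteration 4: rows with boss_id in {11} -> Eve (id 15, lvl 4), Karl (id 16, lvl 4).
Iteration 5: no rows with boss_id in {15,16}; recursion stops.
SUM(lvl) = 0 + 1 + 1 + 1 + 2 + 2 + 3 + 4 + 4 = 18.

18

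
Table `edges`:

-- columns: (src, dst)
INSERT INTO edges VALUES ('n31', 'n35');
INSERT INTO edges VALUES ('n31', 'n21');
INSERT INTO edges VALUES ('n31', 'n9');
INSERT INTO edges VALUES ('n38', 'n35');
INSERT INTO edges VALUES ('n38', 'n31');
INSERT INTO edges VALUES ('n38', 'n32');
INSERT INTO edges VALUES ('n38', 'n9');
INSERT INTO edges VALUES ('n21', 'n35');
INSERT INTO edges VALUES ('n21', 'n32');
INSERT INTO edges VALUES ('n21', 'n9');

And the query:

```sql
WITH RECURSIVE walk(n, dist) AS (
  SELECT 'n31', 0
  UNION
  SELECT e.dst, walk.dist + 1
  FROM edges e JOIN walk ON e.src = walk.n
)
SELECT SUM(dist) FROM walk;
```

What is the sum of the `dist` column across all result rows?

9

Base: (n31, dist=0).
Iteration 1: edges from {n31} -> (n21, dist=1), (n35, dist=1), (n9, dist=1).
Iteration 2: edges from {n21,n35,n9} -> (n32, dist=2), (n35, dist=2), (n9, dist=2).
Iteration 3: no outgoing edges from {n32,n35,n9}; recursion stops.
SUM(dist) = 0 + 1 + 1 + 1 + 2 + 2 + 2 = 9.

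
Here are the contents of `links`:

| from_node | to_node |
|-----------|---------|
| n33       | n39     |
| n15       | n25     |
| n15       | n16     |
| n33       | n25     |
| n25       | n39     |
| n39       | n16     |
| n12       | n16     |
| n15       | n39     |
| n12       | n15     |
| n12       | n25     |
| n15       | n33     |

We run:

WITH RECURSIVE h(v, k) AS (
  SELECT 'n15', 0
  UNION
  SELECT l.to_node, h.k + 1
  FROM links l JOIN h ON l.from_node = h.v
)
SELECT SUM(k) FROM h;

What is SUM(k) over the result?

Base: (n15, k=0).
Iteration 1: edges from {n15} -> (n16, k=1), (n25, k=1), (n33, k=1), (n39, k=1).
Iteration 2: edges from {n16,n25,n33,n39} -> (n16, k=2), (n25, k=2), (n39, k=2). [UNION drops 1 duplicate row(s)]
Iteration 3: edges from {n16,n25,n39} -> (n16, k=3), (n39, k=3).
Iteration 4: edges from {n16,n39} -> (n16, k=4).
Iteration 5: no outgoing edges from {n16}; recursion stops.
SUM(k) = 0 + 1 + 1 + 1 + 1 + 2 + 2 + 2 + 3 + 3 + 4 = 20.

20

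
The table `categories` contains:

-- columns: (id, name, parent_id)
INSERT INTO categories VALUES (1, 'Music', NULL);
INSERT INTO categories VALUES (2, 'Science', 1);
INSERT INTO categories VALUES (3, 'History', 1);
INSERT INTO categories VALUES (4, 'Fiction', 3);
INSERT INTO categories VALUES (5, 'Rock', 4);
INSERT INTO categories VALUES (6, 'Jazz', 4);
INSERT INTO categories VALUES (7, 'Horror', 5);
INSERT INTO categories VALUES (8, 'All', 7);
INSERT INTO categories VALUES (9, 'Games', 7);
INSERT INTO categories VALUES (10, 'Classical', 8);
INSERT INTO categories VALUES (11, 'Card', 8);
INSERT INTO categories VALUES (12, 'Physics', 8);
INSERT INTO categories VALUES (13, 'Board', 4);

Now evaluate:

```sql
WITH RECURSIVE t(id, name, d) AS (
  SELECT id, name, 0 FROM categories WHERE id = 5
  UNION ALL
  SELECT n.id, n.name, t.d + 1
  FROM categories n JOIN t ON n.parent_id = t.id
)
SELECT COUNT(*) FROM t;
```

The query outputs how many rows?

Base: id=5 (Rock) at d 0.
Iteration 1: rows with parent_id in {5} -> Horror (id 7, d 1).
Iteration 2: rows with parent_id in {7} -> All (id 8, d 2), Games (id 9, d 2).
Iteration 3: rows with parent_id in {8,9} -> Classical (id 10, d 3), Card (id 11, d 3), Physics (id 12, d 3).
Iteration 4: no rows with parent_id in {10,11,12}; recursion stops.
Total rows emitted: 7.

7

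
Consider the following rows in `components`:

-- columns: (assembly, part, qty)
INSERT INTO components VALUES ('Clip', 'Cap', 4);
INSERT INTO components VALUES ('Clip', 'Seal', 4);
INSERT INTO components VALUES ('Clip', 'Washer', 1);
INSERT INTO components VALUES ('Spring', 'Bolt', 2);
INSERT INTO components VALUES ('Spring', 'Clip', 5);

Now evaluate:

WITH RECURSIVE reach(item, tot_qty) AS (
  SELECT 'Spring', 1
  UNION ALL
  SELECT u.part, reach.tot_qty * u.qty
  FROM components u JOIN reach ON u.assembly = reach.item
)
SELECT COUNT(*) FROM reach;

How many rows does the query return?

6

Base: (Spring, tot_qty=1).
Iteration 1: components of {Spring} -> Bolt = 1*2 = 2, Clip = 1*5 = 5.
Iteration 2: components of {Bolt,Clip} -> Cap = 5*4 = 20, Seal = 5*4 = 20, Washer = 5*1 = 5.
Iteration 3: no further components; recursion stops.
Total rows emitted: 6.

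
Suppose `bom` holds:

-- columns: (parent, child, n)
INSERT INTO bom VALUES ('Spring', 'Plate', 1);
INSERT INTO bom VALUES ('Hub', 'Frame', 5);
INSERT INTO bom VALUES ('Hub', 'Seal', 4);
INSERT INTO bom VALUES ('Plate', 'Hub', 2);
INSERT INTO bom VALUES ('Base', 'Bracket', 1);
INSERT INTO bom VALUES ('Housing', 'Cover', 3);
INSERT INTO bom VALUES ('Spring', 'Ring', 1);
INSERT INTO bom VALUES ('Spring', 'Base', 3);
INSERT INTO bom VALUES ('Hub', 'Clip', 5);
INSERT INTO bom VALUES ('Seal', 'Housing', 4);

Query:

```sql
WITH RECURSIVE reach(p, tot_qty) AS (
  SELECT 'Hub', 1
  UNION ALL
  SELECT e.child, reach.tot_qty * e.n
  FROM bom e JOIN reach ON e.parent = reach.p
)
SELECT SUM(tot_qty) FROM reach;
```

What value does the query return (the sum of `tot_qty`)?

79

Base: (Hub, tot_qty=1).
Iteration 1: components of {Hub} -> Clip = 1*5 = 5, Frame = 1*5 = 5, Seal = 1*4 = 4.
Iteration 2: components of {Clip,Frame,Seal} -> Housing = 4*4 = 16.
Iteration 3: components of {Housing} -> Cover = 16*3 = 48.
Iteration 4: no further components; recursion stops.
SUM(tot_qty) = 1 + 5 + 4 + 5 + 16 + 48 = 79.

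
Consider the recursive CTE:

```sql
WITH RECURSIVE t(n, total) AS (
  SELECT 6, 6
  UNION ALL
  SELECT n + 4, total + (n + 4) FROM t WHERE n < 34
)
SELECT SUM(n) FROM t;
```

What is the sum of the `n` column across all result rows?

Base: n=6, total=6.
Iteration 1: 6 < 34 holds -> n = 6 + 4 = 10, total = 6 + 10 = 16.
Iteration 2: 10 < 34 holds -> n = 10 + 4 = 14, total = 16 + 14 = 30.
Iteration 3: 14 < 34 holds -> n = 14 + 4 = 18, total = 30 + 18 = 48.
Iteration 4: 18 < 34 holds -> n = 18 + 4 = 22, total = 48 + 22 = 70.
Iteration 5: 22 < 34 holds -> n = 22 + 4 = 26, total = 70 + 26 = 96.
Iteration 6: 26 < 34 holds -> n = 26 + 4 = 30, total = 96 + 30 = 126.
Iteration 7: 30 < 34 holds -> n = 30 + 4 = 34, total = 126 + 34 = 160.
Iteration 8: 34 < 34 fails; recursion stops.
SUM(n) = 6 + 10 + 14 + 18 + 22 + 26 + 30 + 34 = 160.

160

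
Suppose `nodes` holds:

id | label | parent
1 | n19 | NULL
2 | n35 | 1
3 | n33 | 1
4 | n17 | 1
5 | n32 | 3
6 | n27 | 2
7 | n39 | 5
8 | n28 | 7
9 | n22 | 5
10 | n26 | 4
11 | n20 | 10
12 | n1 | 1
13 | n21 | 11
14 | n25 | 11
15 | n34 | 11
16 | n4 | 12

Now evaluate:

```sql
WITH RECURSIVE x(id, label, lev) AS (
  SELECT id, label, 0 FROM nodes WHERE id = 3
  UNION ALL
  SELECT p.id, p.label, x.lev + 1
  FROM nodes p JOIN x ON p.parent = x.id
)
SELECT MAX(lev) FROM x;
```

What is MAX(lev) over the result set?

3

Base: id=3 (n33) at lev 0.
Iteration 1: rows with parent in {3} -> n32 (id 5, lev 1).
Iteration 2: rows with parent in {5} -> n39 (id 7, lev 2), n22 (id 9, lev 2).
Iteration 3: rows with parent in {7,9} -> n28 (id 8, lev 3).
Iteration 4: no rows with parent in {8}; recursion stops.
lev values: 0, 1, 2, 2, 3; the maximum is 3.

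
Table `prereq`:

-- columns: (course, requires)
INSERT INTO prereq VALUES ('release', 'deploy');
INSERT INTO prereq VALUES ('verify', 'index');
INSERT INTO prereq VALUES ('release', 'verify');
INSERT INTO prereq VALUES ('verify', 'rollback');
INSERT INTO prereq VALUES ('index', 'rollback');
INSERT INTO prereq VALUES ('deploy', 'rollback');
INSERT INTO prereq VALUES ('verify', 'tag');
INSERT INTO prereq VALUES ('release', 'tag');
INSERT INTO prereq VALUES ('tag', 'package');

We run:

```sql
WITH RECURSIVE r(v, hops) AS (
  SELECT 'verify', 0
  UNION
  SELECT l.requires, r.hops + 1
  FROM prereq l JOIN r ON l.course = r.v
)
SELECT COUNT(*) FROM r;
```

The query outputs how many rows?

Base: (verify, hops=0).
Iteration 1: edges from {verify} -> (index, hops=1), (rollback, hops=1), (tag, hops=1).
Iteration 2: edges from {index,rollback,tag} -> (package, hops=2), (rollback, hops=2).
Iteration 3: no outgoing edges from {package,rollback}; recursion stops.
Total rows emitted: 6.

6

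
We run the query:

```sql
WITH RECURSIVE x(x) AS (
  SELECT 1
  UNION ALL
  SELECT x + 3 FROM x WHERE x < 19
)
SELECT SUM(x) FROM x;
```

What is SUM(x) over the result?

Base: x=1.
Iteration 1: 1 < 19 holds -> x = 1 + 3 = 4.
Iteration 2: 4 < 19 holds -> x = 4 + 3 = 7.
Iteration 3: 7 < 19 holds -> x = 7 + 3 = 10.
Iteration 4: 10 < 19 holds -> x = 10 + 3 = 13.
Iteration 5: 13 < 19 holds -> x = 13 + 3 = 16.
Iteration 6: 16 < 19 holds -> x = 16 + 3 = 19.
Iteration 7: 19 < 19 fails; recursion stops.
SUM(x) = 1 + 4 + 7 + 10 + 13 + 16 + 19 = 70.

70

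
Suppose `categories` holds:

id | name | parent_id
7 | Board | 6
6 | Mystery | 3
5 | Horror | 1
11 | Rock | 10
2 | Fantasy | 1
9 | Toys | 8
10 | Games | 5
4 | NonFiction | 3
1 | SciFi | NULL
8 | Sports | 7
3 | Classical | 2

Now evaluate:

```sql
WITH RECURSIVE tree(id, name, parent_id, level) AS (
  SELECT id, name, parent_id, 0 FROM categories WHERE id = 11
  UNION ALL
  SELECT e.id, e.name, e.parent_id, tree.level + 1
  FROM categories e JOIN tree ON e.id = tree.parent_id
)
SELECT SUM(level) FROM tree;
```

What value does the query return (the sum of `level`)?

6

Base: id=11 (Rock), parent_id=10, level 0.
Iteration 1: join on id=10 -> Games (id 10, parent_id=5, level 1).
Iteration 2: join on id=5 -> Horror (id 5, parent_id=1, level 2).
Iteration 3: join on id=1 -> SciFi (id 1, parent_id=NULL, level 3).
Iteration 4: parent_id is NULL; no match; recursion stops.
SUM(level) = 0 + 1 + 2 + 3 = 6.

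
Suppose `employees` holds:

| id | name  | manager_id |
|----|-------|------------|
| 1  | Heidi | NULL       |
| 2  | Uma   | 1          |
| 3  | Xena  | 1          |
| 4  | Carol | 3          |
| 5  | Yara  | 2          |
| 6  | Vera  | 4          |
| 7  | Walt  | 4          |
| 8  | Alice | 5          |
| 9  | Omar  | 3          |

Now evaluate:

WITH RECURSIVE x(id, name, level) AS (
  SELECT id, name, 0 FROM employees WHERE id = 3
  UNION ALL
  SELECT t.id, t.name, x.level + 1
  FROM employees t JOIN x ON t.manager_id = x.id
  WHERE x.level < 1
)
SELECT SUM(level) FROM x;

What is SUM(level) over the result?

2

Base: id=3 (Xena) at level 0.
Iteration 1: rows with manager_id in {3} -> Carol (id 4, level 1), Omar (id 9, level 1).
Iteration 2: level < 1 fails for all current rows; recursion stops.
SUM(level) = 0 + 1 + 1 = 2.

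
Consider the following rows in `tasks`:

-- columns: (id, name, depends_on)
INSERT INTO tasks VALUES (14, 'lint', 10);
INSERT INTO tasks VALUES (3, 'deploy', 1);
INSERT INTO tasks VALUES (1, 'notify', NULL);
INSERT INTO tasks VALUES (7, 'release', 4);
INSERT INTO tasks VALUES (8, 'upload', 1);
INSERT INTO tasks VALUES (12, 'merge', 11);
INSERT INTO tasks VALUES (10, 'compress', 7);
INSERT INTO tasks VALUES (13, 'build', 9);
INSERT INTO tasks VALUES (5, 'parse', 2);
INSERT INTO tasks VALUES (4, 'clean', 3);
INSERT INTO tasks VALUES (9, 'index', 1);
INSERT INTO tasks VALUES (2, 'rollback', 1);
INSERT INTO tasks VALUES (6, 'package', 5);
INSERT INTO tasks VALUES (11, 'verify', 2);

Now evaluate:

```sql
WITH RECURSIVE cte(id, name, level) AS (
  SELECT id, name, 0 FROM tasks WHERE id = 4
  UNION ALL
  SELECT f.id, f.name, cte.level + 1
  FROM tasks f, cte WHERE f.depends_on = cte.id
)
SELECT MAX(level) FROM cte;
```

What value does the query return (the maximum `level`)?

Base: id=4 (clean) at level 0.
Iteration 1: rows with depends_on in {4} -> release (id 7, level 1).
Iteration 2: rows with depends_on in {7} -> compress (id 10, level 2).
Iteration 3: rows with depends_on in {10} -> lint (id 14, level 3).
Iteration 4: no rows with depends_on in {14}; recursion stops.
level values: 0, 1, 2, 3; the maximum is 3.

3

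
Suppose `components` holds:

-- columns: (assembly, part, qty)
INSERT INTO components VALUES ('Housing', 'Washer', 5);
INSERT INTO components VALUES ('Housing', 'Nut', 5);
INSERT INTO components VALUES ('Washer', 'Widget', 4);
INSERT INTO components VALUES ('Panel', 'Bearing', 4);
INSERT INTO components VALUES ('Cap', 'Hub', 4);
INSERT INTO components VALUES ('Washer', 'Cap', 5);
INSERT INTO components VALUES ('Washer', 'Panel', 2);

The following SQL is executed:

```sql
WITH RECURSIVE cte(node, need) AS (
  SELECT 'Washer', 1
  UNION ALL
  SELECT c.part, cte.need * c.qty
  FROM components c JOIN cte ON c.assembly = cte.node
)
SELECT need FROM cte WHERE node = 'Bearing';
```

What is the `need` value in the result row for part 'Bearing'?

8

Base: (Washer, need=1).
Iteration 1: components of {Washer} -> Cap = 1*5 = 5, Panel = 1*2 = 2, Widget = 1*4 = 4.
Iteration 2: components of {Cap,Panel,Widget} -> Bearing = 2*4 = 8, Hub = 5*4 = 20.
Iteration 3: no further components; recursion stops.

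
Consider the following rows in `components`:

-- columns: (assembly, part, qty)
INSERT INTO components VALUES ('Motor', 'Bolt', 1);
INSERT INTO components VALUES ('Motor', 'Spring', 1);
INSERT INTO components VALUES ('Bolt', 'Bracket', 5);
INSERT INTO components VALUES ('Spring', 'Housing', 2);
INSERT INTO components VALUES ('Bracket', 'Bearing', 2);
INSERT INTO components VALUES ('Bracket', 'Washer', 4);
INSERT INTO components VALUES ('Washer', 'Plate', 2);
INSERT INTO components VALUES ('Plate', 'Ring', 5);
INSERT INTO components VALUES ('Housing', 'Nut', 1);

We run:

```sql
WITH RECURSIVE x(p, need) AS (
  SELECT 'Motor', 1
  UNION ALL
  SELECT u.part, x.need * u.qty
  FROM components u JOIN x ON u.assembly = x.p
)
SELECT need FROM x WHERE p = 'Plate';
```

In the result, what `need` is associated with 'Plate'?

Base: (Motor, need=1).
Iteration 1: components of {Motor} -> Bolt = 1*1 = 1, Spring = 1*1 = 1.
Iteration 2: components of {Bolt,Spring} -> Bracket = 1*5 = 5, Housing = 1*2 = 2.
Iteration 3: components of {Bracket,Housing} -> Bearing = 5*2 = 10, Nut = 2*1 = 2, Washer = 5*4 = 20.
Iteration 4: components of {Bearing,Nut,Washer} -> Plate = 20*2 = 40.
Iteration 5: components of {Plate} -> Ring = 40*5 = 200.
Iteration 6: no further components; recursion stops.

40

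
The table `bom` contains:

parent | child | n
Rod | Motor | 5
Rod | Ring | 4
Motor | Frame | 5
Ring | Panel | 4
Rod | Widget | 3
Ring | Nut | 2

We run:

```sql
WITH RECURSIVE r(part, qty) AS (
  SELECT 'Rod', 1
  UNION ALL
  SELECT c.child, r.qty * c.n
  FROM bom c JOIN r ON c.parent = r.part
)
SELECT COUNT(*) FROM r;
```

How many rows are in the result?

Base: (Rod, qty=1).
Iteration 1: components of {Rod} -> Motor = 1*5 = 5, Ring = 1*4 = 4, Widget = 1*3 = 3.
Iteration 2: components of {Motor,Ring,Widget} -> Frame = 5*5 = 25, Nut = 4*2 = 8, Panel = 4*4 = 16.
Iteration 3: no further components; recursion stops.
Total rows emitted: 7.

7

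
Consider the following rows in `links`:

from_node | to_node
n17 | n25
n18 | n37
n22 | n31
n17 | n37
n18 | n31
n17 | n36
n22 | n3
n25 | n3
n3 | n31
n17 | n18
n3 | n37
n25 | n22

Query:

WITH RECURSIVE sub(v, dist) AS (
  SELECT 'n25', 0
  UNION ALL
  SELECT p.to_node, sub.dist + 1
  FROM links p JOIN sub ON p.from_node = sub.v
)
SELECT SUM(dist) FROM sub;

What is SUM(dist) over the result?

Base: (n25, dist=0).
Iteration 1: edges from {n25} -> (n22, dist=1), (n3, dist=1).
Iteration 2: edges from {n22,n3} -> (n3, dist=2), (n31, dist=2) x2, (n37, dist=2). [UNION ALL keeps all 4 new rows, including repeats]
Iteration 3: edges from {n3,n31,n37} -> (n31, dist=3), (n37, dist=3).
Iteration 4: no outgoing edges from {n31,n37}; recursion stops.
SUM(dist) = 0 + 1 + 1 + 2 + 2 + 2 + 2 + 3 + 3 = 16.

16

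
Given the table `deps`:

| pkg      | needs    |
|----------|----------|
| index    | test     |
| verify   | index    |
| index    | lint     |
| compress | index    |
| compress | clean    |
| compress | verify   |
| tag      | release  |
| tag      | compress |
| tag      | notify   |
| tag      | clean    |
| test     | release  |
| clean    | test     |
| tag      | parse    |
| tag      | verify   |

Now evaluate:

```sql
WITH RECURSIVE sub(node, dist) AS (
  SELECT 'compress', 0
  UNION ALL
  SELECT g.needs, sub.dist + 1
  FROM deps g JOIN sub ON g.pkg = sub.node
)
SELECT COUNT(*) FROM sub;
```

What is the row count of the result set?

Base: (compress, dist=0).
Iteration 1: edges from {compress} -> (clean, dist=1), (index, dist=1), (verify, dist=1).
Iteration 2: edges from {clean,index,verify} -> (index, dist=2), (lint, dist=2), (test, dist=2) x2. [UNION ALL keeps all 4 new rows, including repeats]
Iteration 3: edges from {index,lint,test} -> (lint, dist=3), (release, dist=3) x2, (test, dist=3). [UNION ALL keeps all 4 new rows, including repeats]
Iteration 4: edges from {lint,release,test} -> (release, dist=4).
Iteration 5: no outgoing edges from {release}; recursion stops.
Total rows emitted: 13.

13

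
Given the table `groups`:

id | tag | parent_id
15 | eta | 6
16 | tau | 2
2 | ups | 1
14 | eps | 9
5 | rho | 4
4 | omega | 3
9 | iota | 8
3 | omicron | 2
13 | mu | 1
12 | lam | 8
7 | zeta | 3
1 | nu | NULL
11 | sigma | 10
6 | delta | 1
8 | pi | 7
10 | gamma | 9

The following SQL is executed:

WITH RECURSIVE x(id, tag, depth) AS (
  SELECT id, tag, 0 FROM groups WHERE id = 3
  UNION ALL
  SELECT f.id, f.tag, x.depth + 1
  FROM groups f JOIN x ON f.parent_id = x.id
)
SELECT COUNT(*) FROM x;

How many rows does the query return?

Base: id=3 (omicron) at depth 0.
Iteration 1: rows with parent_id in {3} -> omega (id 4, depth 1), zeta (id 7, depth 1).
Iteration 2: rows with parent_id in {4,7} -> rho (id 5, depth 2), pi (id 8, depth 2).
Iteration 3: rows with parent_id in {5,8} -> iota (id 9, depth 3), lam (id 12, depth 3).
Iteration 4: rows with parent_id in {9,12} -> gamma (id 10, depth 4), eps (id 14, depth 4).
Iteration 5: rows with parent_id in {10,14} -> sigma (id 11, depth 5).
Iteration 6: no rows with parent_id in {11}; recursion stops.
Total rows emitted: 10.

10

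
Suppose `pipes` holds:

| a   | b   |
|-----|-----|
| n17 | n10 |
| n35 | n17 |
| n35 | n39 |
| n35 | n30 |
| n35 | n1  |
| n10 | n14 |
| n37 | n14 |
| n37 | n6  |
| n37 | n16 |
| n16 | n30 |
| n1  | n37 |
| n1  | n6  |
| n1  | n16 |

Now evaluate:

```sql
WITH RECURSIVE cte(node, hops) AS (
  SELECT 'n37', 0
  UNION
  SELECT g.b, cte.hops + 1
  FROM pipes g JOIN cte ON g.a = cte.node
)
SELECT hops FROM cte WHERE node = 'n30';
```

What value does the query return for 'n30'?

2

Base: (n37, hops=0).
Iteration 1: edges from {n37} -> (n14, hops=1), (n16, hops=1), (n6, hops=1).
Iteration 2: edges from {n14,n16,n6} -> (n30, hops=2).
Iteration 3: no outgoing edges from {n30}; recursion stops.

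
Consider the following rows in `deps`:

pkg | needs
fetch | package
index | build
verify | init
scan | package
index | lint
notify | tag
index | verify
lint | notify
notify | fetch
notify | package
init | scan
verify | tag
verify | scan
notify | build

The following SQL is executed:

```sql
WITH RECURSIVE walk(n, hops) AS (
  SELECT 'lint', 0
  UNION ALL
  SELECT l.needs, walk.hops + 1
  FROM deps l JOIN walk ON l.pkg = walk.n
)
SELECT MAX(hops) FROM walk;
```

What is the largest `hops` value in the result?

Base: (lint, hops=0).
Iteration 1: edges from {lint} -> (notify, hops=1).
Iteration 2: edges from {notify} -> (build, hops=2), (fetch, hops=2), (package, hops=2), (tag, hops=2).
Iteration 3: edges from {build,fetch,package,tag} -> (package, hops=3).
Iteration 4: no outgoing edges from {package}; recursion stops.
hops values: 0, 1, 2, 2, 2, 2, 3; the maximum is 3.

3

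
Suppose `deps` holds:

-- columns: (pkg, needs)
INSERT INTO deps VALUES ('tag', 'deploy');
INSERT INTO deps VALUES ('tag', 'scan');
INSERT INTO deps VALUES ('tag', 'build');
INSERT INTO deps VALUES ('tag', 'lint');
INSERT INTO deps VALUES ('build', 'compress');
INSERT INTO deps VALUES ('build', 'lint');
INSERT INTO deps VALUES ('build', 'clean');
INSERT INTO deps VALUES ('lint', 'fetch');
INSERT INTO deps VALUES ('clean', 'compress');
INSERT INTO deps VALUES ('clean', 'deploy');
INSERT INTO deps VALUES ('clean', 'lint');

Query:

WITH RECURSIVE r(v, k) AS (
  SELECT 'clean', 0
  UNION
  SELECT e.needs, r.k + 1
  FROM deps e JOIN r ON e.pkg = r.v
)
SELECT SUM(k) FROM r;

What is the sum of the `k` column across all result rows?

5

Base: (clean, k=0).
Iteration 1: edges from {clean} -> (compress, k=1), (deploy, k=1), (lint, k=1).
Iteration 2: edges from {compress,deploy,lint} -> (fetch, k=2).
Iteration 3: no outgoing edges from {fetch}; recursion stops.
SUM(k) = 0 + 1 + 1 + 1 + 2 = 5.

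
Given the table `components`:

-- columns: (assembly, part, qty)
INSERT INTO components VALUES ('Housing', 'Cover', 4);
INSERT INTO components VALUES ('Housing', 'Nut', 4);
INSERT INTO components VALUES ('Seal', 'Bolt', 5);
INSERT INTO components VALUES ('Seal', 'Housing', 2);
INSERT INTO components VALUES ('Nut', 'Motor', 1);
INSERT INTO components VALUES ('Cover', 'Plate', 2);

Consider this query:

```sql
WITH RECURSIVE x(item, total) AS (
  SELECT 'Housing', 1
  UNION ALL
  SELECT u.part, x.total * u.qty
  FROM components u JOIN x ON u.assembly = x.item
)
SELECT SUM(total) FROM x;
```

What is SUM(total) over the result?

21

Base: (Housing, total=1).
Iteration 1: components of {Housing} -> Cover = 1*4 = 4, Nut = 1*4 = 4.
Iteration 2: components of {Cover,Nut} -> Motor = 4*1 = 4, Plate = 4*2 = 8.
Iteration 3: no further components; recursion stops.
SUM(total) = 1 + 4 + 4 + 4 + 8 = 21.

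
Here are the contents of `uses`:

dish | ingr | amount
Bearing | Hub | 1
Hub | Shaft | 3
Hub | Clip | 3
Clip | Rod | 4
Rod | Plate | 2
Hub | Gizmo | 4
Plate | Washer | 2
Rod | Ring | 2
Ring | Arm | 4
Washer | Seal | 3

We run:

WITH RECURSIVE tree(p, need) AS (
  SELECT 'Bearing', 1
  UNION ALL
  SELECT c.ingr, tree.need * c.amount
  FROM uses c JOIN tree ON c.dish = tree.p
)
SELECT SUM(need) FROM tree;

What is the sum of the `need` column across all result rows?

Base: (Bearing, need=1).
Iteration 1: components of {Bearing} -> Hub = 1*1 = 1.
Iteration 2: components of {Hub} -> Clip = 1*3 = 3, Gizmo = 1*4 = 4, Shaft = 1*3 = 3.
Iteration 3: components of {Clip,Gizmo,Shaft} -> Rod = 3*4 = 12.
Iteration 4: components of {Rod} -> Plate = 12*2 = 24, Ring = 12*2 = 24.
Iteration 5: components of {Plate,Ring} -> Arm = 24*4 = 96, Washer = 24*2 = 48.
Iteration 6: components of {Arm,Washer} -> Seal = 48*3 = 144.
Iteration 7: no further components; recursion stops.
SUM(need) = 1 + 1 + 3 + 3 + 4 + 12 + 24 + 24 + 48 + 96 + 144 = 360.

360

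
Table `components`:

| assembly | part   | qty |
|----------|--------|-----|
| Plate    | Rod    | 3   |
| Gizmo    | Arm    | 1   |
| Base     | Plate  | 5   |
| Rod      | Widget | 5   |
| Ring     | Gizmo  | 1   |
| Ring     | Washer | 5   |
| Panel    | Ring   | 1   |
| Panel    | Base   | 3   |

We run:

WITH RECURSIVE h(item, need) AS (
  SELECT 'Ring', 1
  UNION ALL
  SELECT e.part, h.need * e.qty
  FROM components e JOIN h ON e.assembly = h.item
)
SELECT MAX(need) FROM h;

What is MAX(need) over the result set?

Base: (Ring, need=1).
Iteration 1: components of {Ring} -> Gizmo = 1*1 = 1, Washer = 1*5 = 5.
Iteration 2: components of {Gizmo,Washer} -> Arm = 1*1 = 1.
Iteration 3: no further components; recursion stops.
need values: 1, 5, 1, 1; the maximum is 5.

5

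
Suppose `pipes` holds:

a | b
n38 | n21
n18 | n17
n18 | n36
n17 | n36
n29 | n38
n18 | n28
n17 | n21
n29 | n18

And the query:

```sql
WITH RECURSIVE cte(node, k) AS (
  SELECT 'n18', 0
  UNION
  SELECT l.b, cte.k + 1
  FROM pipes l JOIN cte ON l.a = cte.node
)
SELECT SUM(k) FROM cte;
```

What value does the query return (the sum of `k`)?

7

Base: (n18, k=0).
Iteration 1: edges from {n18} -> (n17, k=1), (n28, k=1), (n36, k=1).
Iteration 2: edges from {n17,n28,n36} -> (n21, k=2), (n36, k=2).
Iteration 3: no outgoing edges from {n21,n36}; recursion stops.
SUM(k) = 0 + 1 + 1 + 1 + 2 + 2 = 7.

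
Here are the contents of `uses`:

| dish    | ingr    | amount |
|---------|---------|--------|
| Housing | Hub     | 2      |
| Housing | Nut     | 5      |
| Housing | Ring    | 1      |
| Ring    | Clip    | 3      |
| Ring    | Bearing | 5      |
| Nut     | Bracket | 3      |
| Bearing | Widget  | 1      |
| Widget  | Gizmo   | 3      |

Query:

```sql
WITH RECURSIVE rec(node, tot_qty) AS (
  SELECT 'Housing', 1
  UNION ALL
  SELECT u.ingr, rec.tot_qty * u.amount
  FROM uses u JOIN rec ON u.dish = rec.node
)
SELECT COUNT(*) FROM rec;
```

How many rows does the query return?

9

Base: (Housing, tot_qty=1).
Iteration 1: components of {Housing} -> Hub = 1*2 = 2, Nut = 1*5 = 5, Ring = 1*1 = 1.
Iteration 2: components of {Hub,Nut,Ring} -> Bearing = 1*5 = 5, Bracket = 5*3 = 15, Clip = 1*3 = 3.
Iteration 3: components of {Bearing,Bracket,Clip} -> Widget = 5*1 = 5.
Iteration 4: components of {Widget} -> Gizmo = 5*3 = 15.
Iteration 5: no further components; recursion stops.
Total rows emitted: 9.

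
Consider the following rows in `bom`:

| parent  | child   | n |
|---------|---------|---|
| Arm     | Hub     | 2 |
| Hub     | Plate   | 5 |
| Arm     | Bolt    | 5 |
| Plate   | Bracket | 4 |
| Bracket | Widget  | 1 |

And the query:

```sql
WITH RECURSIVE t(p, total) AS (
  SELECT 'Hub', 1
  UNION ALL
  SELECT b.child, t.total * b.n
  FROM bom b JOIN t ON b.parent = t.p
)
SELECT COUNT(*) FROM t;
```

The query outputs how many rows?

Base: (Hub, total=1).
Iteration 1: components of {Hub} -> Plate = 1*5 = 5.
Iteration 2: components of {Plate} -> Bracket = 5*4 = 20.
Iteration 3: components of {Bracket} -> Widget = 20*1 = 20.
Iteration 4: no further components; recursion stops.
Total rows emitted: 4.

4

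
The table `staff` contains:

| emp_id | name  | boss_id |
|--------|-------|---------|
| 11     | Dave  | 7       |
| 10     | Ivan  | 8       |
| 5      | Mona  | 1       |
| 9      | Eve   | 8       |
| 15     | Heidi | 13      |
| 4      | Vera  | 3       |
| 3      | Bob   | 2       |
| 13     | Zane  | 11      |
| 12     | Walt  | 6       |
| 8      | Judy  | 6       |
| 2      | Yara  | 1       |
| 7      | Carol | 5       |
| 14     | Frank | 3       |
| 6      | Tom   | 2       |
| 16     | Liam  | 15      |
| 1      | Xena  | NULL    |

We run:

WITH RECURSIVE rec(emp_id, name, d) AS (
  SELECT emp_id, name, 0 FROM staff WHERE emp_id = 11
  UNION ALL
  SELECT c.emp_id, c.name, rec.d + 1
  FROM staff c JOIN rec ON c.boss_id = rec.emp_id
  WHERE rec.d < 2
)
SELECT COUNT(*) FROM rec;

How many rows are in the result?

3

Base: emp_id=11 (Dave) at d 0.
Iteration 1: rows with boss_id in {11} -> Zane (id 13, d 1).
Iteration 2: rows with boss_id in {13} -> Heidi (id 15, d 2).
Iteration 3: d < 2 fails for all current rows; recursion stops.
Total rows emitted: 3.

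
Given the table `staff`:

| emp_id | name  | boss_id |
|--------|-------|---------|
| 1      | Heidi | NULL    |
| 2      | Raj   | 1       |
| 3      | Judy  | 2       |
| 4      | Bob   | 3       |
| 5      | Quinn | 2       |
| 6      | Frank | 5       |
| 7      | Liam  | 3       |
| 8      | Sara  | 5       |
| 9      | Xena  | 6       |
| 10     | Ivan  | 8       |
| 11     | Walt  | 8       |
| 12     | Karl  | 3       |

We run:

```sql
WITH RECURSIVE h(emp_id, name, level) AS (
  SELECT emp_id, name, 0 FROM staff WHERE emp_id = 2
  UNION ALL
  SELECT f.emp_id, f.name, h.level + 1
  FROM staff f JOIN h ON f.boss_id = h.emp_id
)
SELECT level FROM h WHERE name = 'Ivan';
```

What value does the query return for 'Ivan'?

Base: emp_id=2 (Raj) at level 0.
Iteration 1: rows with boss_id in {2} -> Judy (id 3, level 1), Quinn (id 5, level 1).
Iteration 2: rows with boss_id in {3,5} -> Bob (id 4, level 2), Frank (id 6, level 2), Liam (id 7, level 2), Sara (id 8, level 2), Karl (id 12, level 2).
Iteration 3: rows with boss_id in {4,6,7,8,12} -> Xena (id 9, level 3), Ivan (id 10, level 3), Walt (id 11, level 3).
Iteration 4: no rows with boss_id in {9,10,11}; recursion stops.

3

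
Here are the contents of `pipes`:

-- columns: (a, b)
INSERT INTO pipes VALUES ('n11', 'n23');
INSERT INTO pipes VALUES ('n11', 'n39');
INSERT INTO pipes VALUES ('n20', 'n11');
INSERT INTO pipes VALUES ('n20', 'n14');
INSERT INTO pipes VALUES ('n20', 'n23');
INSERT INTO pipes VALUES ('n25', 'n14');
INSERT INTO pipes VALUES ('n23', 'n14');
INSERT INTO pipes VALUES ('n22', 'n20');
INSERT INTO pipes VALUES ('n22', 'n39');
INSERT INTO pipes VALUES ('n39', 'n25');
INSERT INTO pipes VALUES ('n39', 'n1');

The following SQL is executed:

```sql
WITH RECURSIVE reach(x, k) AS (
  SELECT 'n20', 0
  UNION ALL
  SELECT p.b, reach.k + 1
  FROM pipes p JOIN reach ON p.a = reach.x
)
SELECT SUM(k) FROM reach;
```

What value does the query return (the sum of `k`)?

Base: (n20, k=0).
Iteration 1: edges from {n20} -> (n11, k=1), (n14, k=1), (n23, k=1).
Iteration 2: edges from {n11,n14,n23} -> (n14, k=2), (n23, k=2), (n39, k=2).
Iteration 3: edges from {n14,n23,n39} -> (n1, k=3), (n14, k=3), (n25, k=3).
Iteration 4: edges from {n1,n14,n25} -> (n14, k=4).
Iteration 5: no outgoing edges from {n14}; recursion stops.
SUM(k) = 0 + 1 + 1 + 1 + 2 + 2 + 2 + 3 + 3 + 3 + 4 = 22.

22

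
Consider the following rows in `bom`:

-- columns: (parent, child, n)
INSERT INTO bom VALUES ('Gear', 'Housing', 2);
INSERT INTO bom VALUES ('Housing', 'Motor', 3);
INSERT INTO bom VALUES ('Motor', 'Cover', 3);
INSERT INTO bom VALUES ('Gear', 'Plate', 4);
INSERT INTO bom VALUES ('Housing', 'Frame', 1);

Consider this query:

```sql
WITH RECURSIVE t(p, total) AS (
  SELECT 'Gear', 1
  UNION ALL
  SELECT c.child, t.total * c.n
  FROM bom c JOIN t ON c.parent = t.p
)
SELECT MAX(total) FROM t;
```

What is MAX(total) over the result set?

18

Base: (Gear, total=1).
Iteration 1: components of {Gear} -> Housing = 1*2 = 2, Plate = 1*4 = 4.
Iteration 2: components of {Housing,Plate} -> Frame = 2*1 = 2, Motor = 2*3 = 6.
Iteration 3: components of {Frame,Motor} -> Cover = 6*3 = 18.
Iteration 4: no further components; recursion stops.
total values: 1, 2, 4, 6, 2, 18; the maximum is 18.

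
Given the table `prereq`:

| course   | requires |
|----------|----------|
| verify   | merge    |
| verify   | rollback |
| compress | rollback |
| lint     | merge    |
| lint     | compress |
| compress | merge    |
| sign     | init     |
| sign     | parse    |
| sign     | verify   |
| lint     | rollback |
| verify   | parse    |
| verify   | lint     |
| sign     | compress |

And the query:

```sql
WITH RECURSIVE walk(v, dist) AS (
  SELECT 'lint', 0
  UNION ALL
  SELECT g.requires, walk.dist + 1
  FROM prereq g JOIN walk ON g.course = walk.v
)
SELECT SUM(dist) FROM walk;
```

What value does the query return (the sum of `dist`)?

7

Base: (lint, dist=0).
Iteration 1: edges from {lint} -> (compress, dist=1), (merge, dist=1), (rollback, dist=1).
Iteration 2: edges from {compress,merge,rollback} -> (merge, dist=2), (rollback, dist=2).
Iteration 3: no outgoing edges from {merge,rollback}; recursion stops.
SUM(dist) = 0 + 1 + 1 + 1 + 2 + 2 = 7.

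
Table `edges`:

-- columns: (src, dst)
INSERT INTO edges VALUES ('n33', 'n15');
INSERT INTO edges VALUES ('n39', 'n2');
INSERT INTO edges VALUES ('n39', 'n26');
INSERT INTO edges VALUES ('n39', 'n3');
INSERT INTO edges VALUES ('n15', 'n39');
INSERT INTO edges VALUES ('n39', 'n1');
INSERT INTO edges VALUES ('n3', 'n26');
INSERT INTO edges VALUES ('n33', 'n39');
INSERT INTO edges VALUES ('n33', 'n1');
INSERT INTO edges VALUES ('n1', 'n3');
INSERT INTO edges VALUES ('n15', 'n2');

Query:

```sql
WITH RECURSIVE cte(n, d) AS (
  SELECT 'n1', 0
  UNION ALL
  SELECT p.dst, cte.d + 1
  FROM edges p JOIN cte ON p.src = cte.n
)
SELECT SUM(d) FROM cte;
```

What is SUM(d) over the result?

Base: (n1, d=0).
Iteration 1: edges from {n1} -> (n3, d=1).
Iteration 2: edges from {n3} -> (n26, d=2).
Iteration 3: no outgoing edges from {n26}; recursion stops.
SUM(d) = 0 + 1 + 2 = 3.

3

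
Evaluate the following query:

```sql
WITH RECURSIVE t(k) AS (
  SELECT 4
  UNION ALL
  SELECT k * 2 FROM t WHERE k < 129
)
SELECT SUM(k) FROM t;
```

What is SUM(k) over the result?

508

Base: k=4.
Iteration 1: 4 < 129 holds -> k = 4 * 2 = 8.
Iteration 2: 8 < 129 holds -> k = 8 * 2 = 16.
Iteration 3: 16 < 129 holds -> k = 16 * 2 = 32.
Iteration 4: 32 < 129 holds -> k = 32 * 2 = 64.
Iteration 5: 64 < 129 holds -> k = 64 * 2 = 128.
Iteration 6: 128 < 129 holds -> k = 128 * 2 = 256.
Iteration 7: 256 < 129 fails; recursion stops.
SUM(k) = 4 + 8 + 16 + 32 + 64 + 128 + 256 = 508.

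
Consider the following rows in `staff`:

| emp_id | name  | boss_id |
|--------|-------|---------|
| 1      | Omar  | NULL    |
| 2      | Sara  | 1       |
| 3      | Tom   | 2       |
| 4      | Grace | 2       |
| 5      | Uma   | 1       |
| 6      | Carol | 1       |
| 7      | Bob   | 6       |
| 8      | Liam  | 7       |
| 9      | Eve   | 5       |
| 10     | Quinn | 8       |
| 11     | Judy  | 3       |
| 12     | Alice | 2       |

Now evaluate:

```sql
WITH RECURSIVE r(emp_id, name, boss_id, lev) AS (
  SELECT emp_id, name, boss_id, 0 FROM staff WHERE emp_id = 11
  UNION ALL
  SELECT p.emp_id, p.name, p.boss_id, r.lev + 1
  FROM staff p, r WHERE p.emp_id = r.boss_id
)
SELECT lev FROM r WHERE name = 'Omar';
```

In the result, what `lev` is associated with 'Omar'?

3

Base: emp_id=11 (Judy), boss_id=3, lev 0.
Iteration 1: join on emp_id=3 -> Tom (id 3, boss_id=2, lev 1).
Iteration 2: join on emp_id=2 -> Sara (id 2, boss_id=1, lev 2).
Iteration 3: join on emp_id=1 -> Omar (id 1, boss_id=NULL, lev 3).
Iteration 4: boss_id is NULL; no match; recursion stops.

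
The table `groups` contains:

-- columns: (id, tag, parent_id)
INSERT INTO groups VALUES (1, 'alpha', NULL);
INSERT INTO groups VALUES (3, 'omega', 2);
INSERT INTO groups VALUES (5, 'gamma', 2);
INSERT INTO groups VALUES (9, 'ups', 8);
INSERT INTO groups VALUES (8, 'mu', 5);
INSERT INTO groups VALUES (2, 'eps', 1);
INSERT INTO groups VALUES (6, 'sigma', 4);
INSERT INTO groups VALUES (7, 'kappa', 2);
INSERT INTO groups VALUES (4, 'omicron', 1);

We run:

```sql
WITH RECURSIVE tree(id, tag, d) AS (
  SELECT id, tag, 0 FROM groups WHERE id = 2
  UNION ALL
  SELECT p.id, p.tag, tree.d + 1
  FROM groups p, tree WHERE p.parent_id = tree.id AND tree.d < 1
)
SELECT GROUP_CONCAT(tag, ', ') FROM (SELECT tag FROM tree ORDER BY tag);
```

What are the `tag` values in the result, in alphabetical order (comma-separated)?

Base: id=2 (eps) at d 0.
Iteration 1: rows with parent_id in {2} -> omega (id 3, d 1), gamma (id 5, d 1), kappa (id 7, d 1).
Iteration 2: d < 1 fails for all current rows; recursion stops.

eps, gamma, kappa, omega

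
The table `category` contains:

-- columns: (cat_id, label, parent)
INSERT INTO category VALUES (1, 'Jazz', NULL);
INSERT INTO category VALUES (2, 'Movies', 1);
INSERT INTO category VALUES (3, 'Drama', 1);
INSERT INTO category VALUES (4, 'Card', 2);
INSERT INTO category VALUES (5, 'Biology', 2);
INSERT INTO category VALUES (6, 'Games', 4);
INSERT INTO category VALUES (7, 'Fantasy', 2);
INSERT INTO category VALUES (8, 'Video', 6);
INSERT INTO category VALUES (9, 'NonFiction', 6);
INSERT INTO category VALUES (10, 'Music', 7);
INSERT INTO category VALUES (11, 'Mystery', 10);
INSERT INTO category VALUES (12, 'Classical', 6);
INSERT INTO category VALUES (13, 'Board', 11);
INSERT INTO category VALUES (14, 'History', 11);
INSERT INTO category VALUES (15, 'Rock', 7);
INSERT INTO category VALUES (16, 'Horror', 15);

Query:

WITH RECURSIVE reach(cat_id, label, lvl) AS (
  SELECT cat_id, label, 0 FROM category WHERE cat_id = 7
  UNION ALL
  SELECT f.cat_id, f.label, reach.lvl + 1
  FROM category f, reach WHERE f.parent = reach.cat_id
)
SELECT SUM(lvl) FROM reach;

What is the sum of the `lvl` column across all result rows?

12

Base: cat_id=7 (Fantasy) at lvl 0.
Iteration 1: rows with parent in {7} -> Music (id 10, lvl 1), Rock (id 15, lvl 1).
Iteration 2: rows with parent in {10,15} -> Mystery (id 11, lvl 2), Horror (id 16, lvl 2).
Iteration 3: rows with parent in {11,16} -> Board (id 13, lvl 3), History (id 14, lvl 3).
Iteration 4: no rows with parent in {13,14}; recursion stops.
SUM(lvl) = 0 + 1 + 1 + 2 + 2 + 3 + 3 = 12.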